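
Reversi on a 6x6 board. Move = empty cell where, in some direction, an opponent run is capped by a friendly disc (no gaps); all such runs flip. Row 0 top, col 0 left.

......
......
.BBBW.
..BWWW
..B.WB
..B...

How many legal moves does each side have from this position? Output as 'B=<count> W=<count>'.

-- B to move --
(1,3): no bracket -> illegal
(1,4): no bracket -> illegal
(1,5): flips 2 -> legal
(2,5): flips 2 -> legal
(4,3): flips 2 -> legal
(5,3): no bracket -> illegal
(5,4): no bracket -> illegal
(5,5): flips 2 -> legal
B mobility = 4
-- W to move --
(1,0): no bracket -> illegal
(1,1): flips 1 -> legal
(1,2): flips 1 -> legal
(1,3): flips 1 -> legal
(1,4): no bracket -> illegal
(2,0): flips 3 -> legal
(3,0): no bracket -> illegal
(3,1): flips 1 -> legal
(4,1): no bracket -> illegal
(4,3): no bracket -> illegal
(5,1): flips 1 -> legal
(5,3): no bracket -> illegal
(5,4): no bracket -> illegal
(5,5): flips 1 -> legal
W mobility = 7

Answer: B=4 W=7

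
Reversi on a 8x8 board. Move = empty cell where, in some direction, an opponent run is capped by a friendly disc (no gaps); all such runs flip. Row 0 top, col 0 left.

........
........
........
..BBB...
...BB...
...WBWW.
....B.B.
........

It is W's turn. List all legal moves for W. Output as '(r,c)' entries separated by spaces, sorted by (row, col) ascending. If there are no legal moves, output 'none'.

(2,1): no bracket -> illegal
(2,2): flips 2 -> legal
(2,3): flips 2 -> legal
(2,4): no bracket -> illegal
(2,5): no bracket -> illegal
(3,1): no bracket -> illegal
(3,5): flips 1 -> legal
(4,1): no bracket -> illegal
(4,2): no bracket -> illegal
(4,5): no bracket -> illegal
(5,2): no bracket -> illegal
(5,7): no bracket -> illegal
(6,3): no bracket -> illegal
(6,5): no bracket -> illegal
(6,7): no bracket -> illegal
(7,3): flips 1 -> legal
(7,4): no bracket -> illegal
(7,5): flips 1 -> legal
(7,6): flips 1 -> legal
(7,7): flips 1 -> legal

Answer: (2,2) (2,3) (3,5) (7,3) (7,5) (7,6) (7,7)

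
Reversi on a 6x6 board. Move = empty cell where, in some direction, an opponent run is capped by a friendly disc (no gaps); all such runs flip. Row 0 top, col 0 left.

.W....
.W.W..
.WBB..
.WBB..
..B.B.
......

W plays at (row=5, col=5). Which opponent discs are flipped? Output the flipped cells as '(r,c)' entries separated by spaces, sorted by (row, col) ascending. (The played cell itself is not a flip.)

Answer: (2,2) (3,3) (4,4)

Derivation:
Dir NW: opp run (4,4) (3,3) (2,2) capped by W -> flip
Dir N: first cell '.' (not opp) -> no flip
Dir NE: edge -> no flip
Dir W: first cell '.' (not opp) -> no flip
Dir E: edge -> no flip
Dir SW: edge -> no flip
Dir S: edge -> no flip
Dir SE: edge -> no flip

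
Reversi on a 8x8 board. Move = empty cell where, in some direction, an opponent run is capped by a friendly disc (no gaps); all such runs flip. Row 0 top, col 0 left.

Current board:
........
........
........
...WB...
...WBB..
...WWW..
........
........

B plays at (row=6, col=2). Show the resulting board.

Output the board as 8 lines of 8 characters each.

Answer: ........
........
........
...WB...
...WBB..
...BWW..
..B.....
........

Derivation:
Place B at (6,2); scan 8 dirs for brackets.
Dir NW: first cell '.' (not opp) -> no flip
Dir N: first cell '.' (not opp) -> no flip
Dir NE: opp run (5,3) capped by B -> flip
Dir W: first cell '.' (not opp) -> no flip
Dir E: first cell '.' (not opp) -> no flip
Dir SW: first cell '.' (not opp) -> no flip
Dir S: first cell '.' (not opp) -> no flip
Dir SE: first cell '.' (not opp) -> no flip
All flips: (5,3)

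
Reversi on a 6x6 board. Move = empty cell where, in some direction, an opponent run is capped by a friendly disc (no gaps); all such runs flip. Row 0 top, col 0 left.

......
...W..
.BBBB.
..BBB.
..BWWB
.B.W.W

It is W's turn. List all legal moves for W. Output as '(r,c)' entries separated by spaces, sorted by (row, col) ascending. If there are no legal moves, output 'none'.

Answer: (1,0) (1,1) (1,4) (2,5) (3,1) (3,5) (4,1)

Derivation:
(1,0): flips 2 -> legal
(1,1): flips 2 -> legal
(1,2): no bracket -> illegal
(1,4): flips 2 -> legal
(1,5): no bracket -> illegal
(2,0): no bracket -> illegal
(2,5): flips 1 -> legal
(3,0): no bracket -> illegal
(3,1): flips 2 -> legal
(3,5): flips 2 -> legal
(4,0): no bracket -> illegal
(4,1): flips 1 -> legal
(5,0): no bracket -> illegal
(5,2): no bracket -> illegal
(5,4): no bracket -> illegal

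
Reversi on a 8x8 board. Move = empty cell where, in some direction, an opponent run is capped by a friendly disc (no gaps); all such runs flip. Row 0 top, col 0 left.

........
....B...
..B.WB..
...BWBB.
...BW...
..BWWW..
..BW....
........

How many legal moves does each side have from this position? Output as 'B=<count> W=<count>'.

Answer: B=10 W=13

Derivation:
-- B to move --
(1,3): flips 1 -> legal
(1,5): flips 1 -> legal
(2,3): flips 1 -> legal
(4,2): no bracket -> illegal
(4,5): flips 1 -> legal
(4,6): no bracket -> illegal
(5,6): flips 3 -> legal
(6,4): flips 5 -> legal
(6,5): flips 1 -> legal
(6,6): flips 2 -> legal
(7,2): no bracket -> illegal
(7,3): flips 2 -> legal
(7,4): flips 1 -> legal
B mobility = 10
-- W to move --
(0,3): no bracket -> illegal
(0,4): flips 1 -> legal
(0,5): no bracket -> illegal
(1,1): flips 2 -> legal
(1,2): no bracket -> illegal
(1,3): no bracket -> illegal
(1,5): no bracket -> illegal
(1,6): flips 1 -> legal
(2,1): no bracket -> illegal
(2,3): flips 2 -> legal
(2,6): flips 2 -> legal
(2,7): no bracket -> illegal
(3,1): no bracket -> illegal
(3,2): flips 2 -> legal
(3,7): flips 2 -> legal
(4,1): flips 1 -> legal
(4,2): flips 2 -> legal
(4,5): no bracket -> illegal
(4,6): flips 1 -> legal
(4,7): no bracket -> illegal
(5,1): flips 1 -> legal
(6,1): flips 3 -> legal
(7,1): flips 1 -> legal
(7,2): no bracket -> illegal
(7,3): no bracket -> illegal
W mobility = 13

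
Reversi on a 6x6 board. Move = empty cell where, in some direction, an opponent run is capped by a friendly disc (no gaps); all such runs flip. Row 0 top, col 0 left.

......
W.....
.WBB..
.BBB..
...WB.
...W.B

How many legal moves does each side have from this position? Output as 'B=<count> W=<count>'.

-- B to move --
(0,0): no bracket -> illegal
(0,1): no bracket -> illegal
(1,1): flips 1 -> legal
(1,2): no bracket -> illegal
(2,0): flips 1 -> legal
(3,0): no bracket -> illegal
(3,4): no bracket -> illegal
(4,2): flips 1 -> legal
(5,2): no bracket -> illegal
(5,4): flips 1 -> legal
B mobility = 4
-- W to move --
(1,1): no bracket -> illegal
(1,2): no bracket -> illegal
(1,3): flips 2 -> legal
(1,4): no bracket -> illegal
(2,0): no bracket -> illegal
(2,4): flips 2 -> legal
(3,0): no bracket -> illegal
(3,4): no bracket -> illegal
(3,5): flips 1 -> legal
(4,0): no bracket -> illegal
(4,1): flips 1 -> legal
(4,2): no bracket -> illegal
(4,5): flips 1 -> legal
(5,4): no bracket -> illegal
W mobility = 5

Answer: B=4 W=5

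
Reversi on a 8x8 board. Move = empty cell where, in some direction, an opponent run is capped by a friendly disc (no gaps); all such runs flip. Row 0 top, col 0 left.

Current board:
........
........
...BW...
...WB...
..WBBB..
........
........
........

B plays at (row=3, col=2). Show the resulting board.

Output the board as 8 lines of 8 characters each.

Place B at (3,2); scan 8 dirs for brackets.
Dir NW: first cell '.' (not opp) -> no flip
Dir N: first cell '.' (not opp) -> no flip
Dir NE: first cell 'B' (not opp) -> no flip
Dir W: first cell '.' (not opp) -> no flip
Dir E: opp run (3,3) capped by B -> flip
Dir SW: first cell '.' (not opp) -> no flip
Dir S: opp run (4,2), next='.' -> no flip
Dir SE: first cell 'B' (not opp) -> no flip
All flips: (3,3)

Answer: ........
........
...BW...
..BBB...
..WBBB..
........
........
........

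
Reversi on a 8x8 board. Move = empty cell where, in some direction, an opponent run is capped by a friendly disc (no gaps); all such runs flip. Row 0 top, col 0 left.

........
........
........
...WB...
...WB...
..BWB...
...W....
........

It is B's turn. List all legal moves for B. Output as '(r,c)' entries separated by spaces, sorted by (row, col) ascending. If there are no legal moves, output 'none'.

(2,2): flips 1 -> legal
(2,3): no bracket -> illegal
(2,4): no bracket -> illegal
(3,2): flips 2 -> legal
(4,2): flips 1 -> legal
(6,2): flips 1 -> legal
(6,4): no bracket -> illegal
(7,2): flips 1 -> legal
(7,3): no bracket -> illegal
(7,4): flips 1 -> legal

Answer: (2,2) (3,2) (4,2) (6,2) (7,2) (7,4)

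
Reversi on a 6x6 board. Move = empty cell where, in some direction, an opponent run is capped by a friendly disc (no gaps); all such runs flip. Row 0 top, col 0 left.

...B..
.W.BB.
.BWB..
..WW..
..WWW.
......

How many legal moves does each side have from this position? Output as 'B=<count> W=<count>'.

Answer: B=5 W=6

Derivation:
-- B to move --
(0,0): no bracket -> illegal
(0,1): flips 1 -> legal
(0,2): no bracket -> illegal
(1,0): no bracket -> illegal
(1,2): no bracket -> illegal
(2,0): no bracket -> illegal
(2,4): no bracket -> illegal
(3,1): flips 1 -> legal
(3,4): no bracket -> illegal
(3,5): no bracket -> illegal
(4,1): flips 1 -> legal
(4,5): no bracket -> illegal
(5,1): no bracket -> illegal
(5,2): no bracket -> illegal
(5,3): flips 2 -> legal
(5,4): flips 2 -> legal
(5,5): no bracket -> illegal
B mobility = 5
-- W to move --
(0,2): no bracket -> illegal
(0,4): flips 1 -> legal
(0,5): flips 2 -> legal
(1,0): flips 1 -> legal
(1,2): no bracket -> illegal
(1,5): no bracket -> illegal
(2,0): flips 1 -> legal
(2,4): flips 1 -> legal
(2,5): no bracket -> illegal
(3,0): no bracket -> illegal
(3,1): flips 1 -> legal
(3,4): no bracket -> illegal
W mobility = 6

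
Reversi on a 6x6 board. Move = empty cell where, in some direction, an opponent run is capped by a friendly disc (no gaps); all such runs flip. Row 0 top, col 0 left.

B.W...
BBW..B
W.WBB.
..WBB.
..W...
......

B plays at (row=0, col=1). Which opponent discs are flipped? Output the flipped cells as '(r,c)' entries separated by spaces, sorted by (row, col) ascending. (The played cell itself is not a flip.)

Answer: (1,2)

Derivation:
Dir NW: edge -> no flip
Dir N: edge -> no flip
Dir NE: edge -> no flip
Dir W: first cell 'B' (not opp) -> no flip
Dir E: opp run (0,2), next='.' -> no flip
Dir SW: first cell 'B' (not opp) -> no flip
Dir S: first cell 'B' (not opp) -> no flip
Dir SE: opp run (1,2) capped by B -> flip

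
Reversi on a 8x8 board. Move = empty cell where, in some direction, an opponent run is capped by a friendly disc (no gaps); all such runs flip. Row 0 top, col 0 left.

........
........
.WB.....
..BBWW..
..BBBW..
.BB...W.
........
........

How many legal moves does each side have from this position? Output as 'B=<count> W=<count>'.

-- B to move --
(1,0): flips 1 -> legal
(1,1): no bracket -> illegal
(1,2): no bracket -> illegal
(2,0): flips 1 -> legal
(2,3): no bracket -> illegal
(2,4): flips 1 -> legal
(2,5): flips 1 -> legal
(2,6): flips 1 -> legal
(3,0): no bracket -> illegal
(3,1): no bracket -> illegal
(3,6): flips 2 -> legal
(4,6): flips 1 -> legal
(4,7): no bracket -> illegal
(5,4): no bracket -> illegal
(5,5): no bracket -> illegal
(5,7): no bracket -> illegal
(6,5): no bracket -> illegal
(6,6): no bracket -> illegal
(6,7): no bracket -> illegal
B mobility = 7
-- W to move --
(1,1): no bracket -> illegal
(1,2): no bracket -> illegal
(1,3): no bracket -> illegal
(2,3): flips 1 -> legal
(2,4): no bracket -> illegal
(3,1): flips 2 -> legal
(4,0): no bracket -> illegal
(4,1): flips 3 -> legal
(5,0): no bracket -> illegal
(5,3): flips 1 -> legal
(5,4): flips 3 -> legal
(5,5): no bracket -> illegal
(6,0): no bracket -> illegal
(6,1): flips 2 -> legal
(6,2): no bracket -> illegal
(6,3): no bracket -> illegal
W mobility = 6

Answer: B=7 W=6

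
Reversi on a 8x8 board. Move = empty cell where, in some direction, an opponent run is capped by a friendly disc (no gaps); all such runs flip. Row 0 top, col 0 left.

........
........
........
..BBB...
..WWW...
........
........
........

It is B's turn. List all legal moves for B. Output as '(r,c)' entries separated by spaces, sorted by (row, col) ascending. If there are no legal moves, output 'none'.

(3,1): no bracket -> illegal
(3,5): no bracket -> illegal
(4,1): no bracket -> illegal
(4,5): no bracket -> illegal
(5,1): flips 1 -> legal
(5,2): flips 2 -> legal
(5,3): flips 1 -> legal
(5,4): flips 2 -> legal
(5,5): flips 1 -> legal

Answer: (5,1) (5,2) (5,3) (5,4) (5,5)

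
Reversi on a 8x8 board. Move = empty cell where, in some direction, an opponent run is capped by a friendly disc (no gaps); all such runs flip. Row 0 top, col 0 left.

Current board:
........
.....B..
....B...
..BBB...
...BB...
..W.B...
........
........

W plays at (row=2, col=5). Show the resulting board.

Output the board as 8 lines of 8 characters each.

Answer: ........
.....B..
....BW..
..BBW...
...WB...
..W.B...
........
........

Derivation:
Place W at (2,5); scan 8 dirs for brackets.
Dir NW: first cell '.' (not opp) -> no flip
Dir N: opp run (1,5), next='.' -> no flip
Dir NE: first cell '.' (not opp) -> no flip
Dir W: opp run (2,4), next='.' -> no flip
Dir E: first cell '.' (not opp) -> no flip
Dir SW: opp run (3,4) (4,3) capped by W -> flip
Dir S: first cell '.' (not opp) -> no flip
Dir SE: first cell '.' (not opp) -> no flip
All flips: (3,4) (4,3)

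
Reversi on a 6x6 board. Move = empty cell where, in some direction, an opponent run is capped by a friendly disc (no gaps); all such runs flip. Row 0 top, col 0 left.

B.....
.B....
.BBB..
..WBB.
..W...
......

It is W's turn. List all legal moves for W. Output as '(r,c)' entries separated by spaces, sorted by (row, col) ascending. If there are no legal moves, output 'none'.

(0,1): no bracket -> illegal
(0,2): no bracket -> illegal
(1,0): flips 1 -> legal
(1,2): flips 1 -> legal
(1,3): no bracket -> illegal
(1,4): flips 1 -> legal
(2,0): no bracket -> illegal
(2,4): flips 1 -> legal
(2,5): no bracket -> illegal
(3,0): no bracket -> illegal
(3,1): no bracket -> illegal
(3,5): flips 2 -> legal
(4,3): no bracket -> illegal
(4,4): no bracket -> illegal
(4,5): no bracket -> illegal

Answer: (1,0) (1,2) (1,4) (2,4) (3,5)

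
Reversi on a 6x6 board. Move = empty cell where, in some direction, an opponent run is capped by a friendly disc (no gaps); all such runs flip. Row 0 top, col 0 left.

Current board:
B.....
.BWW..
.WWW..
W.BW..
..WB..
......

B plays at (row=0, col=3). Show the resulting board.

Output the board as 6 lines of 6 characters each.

Place B at (0,3); scan 8 dirs for brackets.
Dir NW: edge -> no flip
Dir N: edge -> no flip
Dir NE: edge -> no flip
Dir W: first cell '.' (not opp) -> no flip
Dir E: first cell '.' (not opp) -> no flip
Dir SW: opp run (1,2) (2,1) (3,0), next=edge -> no flip
Dir S: opp run (1,3) (2,3) (3,3) capped by B -> flip
Dir SE: first cell '.' (not opp) -> no flip
All flips: (1,3) (2,3) (3,3)

Answer: B..B..
.BWB..
.WWB..
W.BB..
..WB..
......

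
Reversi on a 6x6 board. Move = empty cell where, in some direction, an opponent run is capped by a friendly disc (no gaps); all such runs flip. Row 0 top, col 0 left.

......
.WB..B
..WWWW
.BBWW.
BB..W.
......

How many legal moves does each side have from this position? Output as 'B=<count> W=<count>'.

Answer: B=6 W=7

Derivation:
-- B to move --
(0,0): no bracket -> illegal
(0,1): no bracket -> illegal
(0,2): no bracket -> illegal
(1,0): flips 1 -> legal
(1,3): flips 1 -> legal
(1,4): flips 1 -> legal
(2,0): no bracket -> illegal
(2,1): no bracket -> illegal
(3,5): flips 3 -> legal
(4,2): flips 2 -> legal
(4,3): no bracket -> illegal
(4,5): flips 2 -> legal
(5,3): no bracket -> illegal
(5,4): no bracket -> illegal
(5,5): no bracket -> illegal
B mobility = 6
-- W to move --
(0,1): flips 1 -> legal
(0,2): flips 1 -> legal
(0,3): no bracket -> illegal
(0,4): no bracket -> illegal
(0,5): flips 1 -> legal
(1,3): flips 1 -> legal
(1,4): no bracket -> illegal
(2,0): no bracket -> illegal
(2,1): no bracket -> illegal
(3,0): flips 2 -> legal
(4,2): flips 1 -> legal
(4,3): no bracket -> illegal
(5,0): flips 2 -> legal
(5,1): no bracket -> illegal
(5,2): no bracket -> illegal
W mobility = 7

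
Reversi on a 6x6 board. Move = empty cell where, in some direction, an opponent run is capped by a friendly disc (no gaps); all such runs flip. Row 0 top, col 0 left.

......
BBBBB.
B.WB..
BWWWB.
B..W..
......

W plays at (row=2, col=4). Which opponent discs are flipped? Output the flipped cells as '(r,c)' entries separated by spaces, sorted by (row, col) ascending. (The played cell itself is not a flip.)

Dir NW: opp run (1,3), next='.' -> no flip
Dir N: opp run (1,4), next='.' -> no flip
Dir NE: first cell '.' (not opp) -> no flip
Dir W: opp run (2,3) capped by W -> flip
Dir E: first cell '.' (not opp) -> no flip
Dir SW: first cell 'W' (not opp) -> no flip
Dir S: opp run (3,4), next='.' -> no flip
Dir SE: first cell '.' (not opp) -> no flip

Answer: (2,3)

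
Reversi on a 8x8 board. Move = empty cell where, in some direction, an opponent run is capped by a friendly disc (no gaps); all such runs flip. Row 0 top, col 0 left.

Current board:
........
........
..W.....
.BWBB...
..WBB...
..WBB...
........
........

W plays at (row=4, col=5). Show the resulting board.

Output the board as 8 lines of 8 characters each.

Place W at (4,5); scan 8 dirs for brackets.
Dir NW: opp run (3,4), next='.' -> no flip
Dir N: first cell '.' (not opp) -> no flip
Dir NE: first cell '.' (not opp) -> no flip
Dir W: opp run (4,4) (4,3) capped by W -> flip
Dir E: first cell '.' (not opp) -> no flip
Dir SW: opp run (5,4), next='.' -> no flip
Dir S: first cell '.' (not opp) -> no flip
Dir SE: first cell '.' (not opp) -> no flip
All flips: (4,3) (4,4)

Answer: ........
........
..W.....
.BWBB...
..WWWW..
..WBB...
........
........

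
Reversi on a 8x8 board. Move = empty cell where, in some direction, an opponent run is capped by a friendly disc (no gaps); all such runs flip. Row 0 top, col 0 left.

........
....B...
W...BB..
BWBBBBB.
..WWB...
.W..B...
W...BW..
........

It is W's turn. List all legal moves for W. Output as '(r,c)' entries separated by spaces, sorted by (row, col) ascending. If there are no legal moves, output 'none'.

(0,3): no bracket -> illegal
(0,4): no bracket -> illegal
(0,5): no bracket -> illegal
(1,3): no bracket -> illegal
(1,5): flips 2 -> legal
(1,6): flips 2 -> legal
(2,1): flips 1 -> legal
(2,2): flips 1 -> legal
(2,3): flips 1 -> legal
(2,6): no bracket -> illegal
(2,7): no bracket -> illegal
(3,7): flips 5 -> legal
(4,0): flips 1 -> legal
(4,1): no bracket -> illegal
(4,5): flips 1 -> legal
(4,6): no bracket -> illegal
(4,7): no bracket -> illegal
(5,3): no bracket -> illegal
(5,5): no bracket -> illegal
(6,3): flips 1 -> legal
(7,3): no bracket -> illegal
(7,4): no bracket -> illegal
(7,5): no bracket -> illegal

Answer: (1,5) (1,6) (2,1) (2,2) (2,3) (3,7) (4,0) (4,5) (6,3)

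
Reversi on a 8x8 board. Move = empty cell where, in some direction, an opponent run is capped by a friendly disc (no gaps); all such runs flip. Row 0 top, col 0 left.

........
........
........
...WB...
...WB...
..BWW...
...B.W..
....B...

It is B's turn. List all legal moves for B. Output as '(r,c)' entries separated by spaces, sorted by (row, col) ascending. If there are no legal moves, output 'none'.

Answer: (2,2) (2,3) (3,2) (4,2) (4,5) (5,5) (5,6) (6,2) (6,4)

Derivation:
(2,2): flips 1 -> legal
(2,3): flips 3 -> legal
(2,4): no bracket -> illegal
(3,2): flips 1 -> legal
(4,2): flips 1 -> legal
(4,5): flips 1 -> legal
(5,5): flips 2 -> legal
(5,6): flips 1 -> legal
(6,2): flips 1 -> legal
(6,4): flips 1 -> legal
(6,6): no bracket -> illegal
(7,5): no bracket -> illegal
(7,6): no bracket -> illegal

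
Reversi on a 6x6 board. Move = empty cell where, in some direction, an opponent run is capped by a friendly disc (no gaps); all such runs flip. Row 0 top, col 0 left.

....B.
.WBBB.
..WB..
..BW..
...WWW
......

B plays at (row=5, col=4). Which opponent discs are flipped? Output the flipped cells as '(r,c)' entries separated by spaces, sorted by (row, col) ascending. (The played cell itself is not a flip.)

Answer: (4,3)

Derivation:
Dir NW: opp run (4,3) capped by B -> flip
Dir N: opp run (4,4), next='.' -> no flip
Dir NE: opp run (4,5), next=edge -> no flip
Dir W: first cell '.' (not opp) -> no flip
Dir E: first cell '.' (not opp) -> no flip
Dir SW: edge -> no flip
Dir S: edge -> no flip
Dir SE: edge -> no flip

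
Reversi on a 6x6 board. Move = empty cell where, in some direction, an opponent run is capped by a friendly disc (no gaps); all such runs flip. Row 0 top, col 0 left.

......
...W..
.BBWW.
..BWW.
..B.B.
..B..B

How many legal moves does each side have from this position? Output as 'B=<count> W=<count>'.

-- B to move --
(0,2): no bracket -> illegal
(0,3): no bracket -> illegal
(0,4): flips 1 -> legal
(1,2): no bracket -> illegal
(1,4): flips 3 -> legal
(1,5): flips 2 -> legal
(2,5): flips 2 -> legal
(3,5): flips 2 -> legal
(4,3): no bracket -> illegal
(4,5): no bracket -> illegal
B mobility = 5
-- W to move --
(1,0): no bracket -> illegal
(1,1): flips 1 -> legal
(1,2): no bracket -> illegal
(2,0): flips 2 -> legal
(3,0): no bracket -> illegal
(3,1): flips 2 -> legal
(3,5): no bracket -> illegal
(4,1): flips 1 -> legal
(4,3): no bracket -> illegal
(4,5): no bracket -> illegal
(5,1): flips 1 -> legal
(5,3): no bracket -> illegal
(5,4): flips 1 -> legal
W mobility = 6

Answer: B=5 W=6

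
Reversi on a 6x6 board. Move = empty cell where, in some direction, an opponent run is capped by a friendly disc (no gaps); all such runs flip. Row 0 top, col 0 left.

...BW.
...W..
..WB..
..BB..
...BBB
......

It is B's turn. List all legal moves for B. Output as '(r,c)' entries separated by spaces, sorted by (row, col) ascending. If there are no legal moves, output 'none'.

(0,2): no bracket -> illegal
(0,5): flips 1 -> legal
(1,1): flips 1 -> legal
(1,2): flips 1 -> legal
(1,4): no bracket -> illegal
(1,5): no bracket -> illegal
(2,1): flips 1 -> legal
(2,4): no bracket -> illegal
(3,1): no bracket -> illegal

Answer: (0,5) (1,1) (1,2) (2,1)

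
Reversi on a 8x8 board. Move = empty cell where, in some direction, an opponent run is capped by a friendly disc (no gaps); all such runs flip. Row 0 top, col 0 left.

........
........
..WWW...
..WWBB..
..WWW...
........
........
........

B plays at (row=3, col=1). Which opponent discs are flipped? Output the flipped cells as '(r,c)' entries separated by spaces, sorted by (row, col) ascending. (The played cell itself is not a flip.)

Answer: (3,2) (3,3)

Derivation:
Dir NW: first cell '.' (not opp) -> no flip
Dir N: first cell '.' (not opp) -> no flip
Dir NE: opp run (2,2), next='.' -> no flip
Dir W: first cell '.' (not opp) -> no flip
Dir E: opp run (3,2) (3,3) capped by B -> flip
Dir SW: first cell '.' (not opp) -> no flip
Dir S: first cell '.' (not opp) -> no flip
Dir SE: opp run (4,2), next='.' -> no flip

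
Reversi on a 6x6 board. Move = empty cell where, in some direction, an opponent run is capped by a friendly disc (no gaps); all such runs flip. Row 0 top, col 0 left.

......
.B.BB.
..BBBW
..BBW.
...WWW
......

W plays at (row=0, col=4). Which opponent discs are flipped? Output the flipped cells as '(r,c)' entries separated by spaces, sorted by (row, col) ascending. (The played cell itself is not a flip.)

Dir NW: edge -> no flip
Dir N: edge -> no flip
Dir NE: edge -> no flip
Dir W: first cell '.' (not opp) -> no flip
Dir E: first cell '.' (not opp) -> no flip
Dir SW: opp run (1,3) (2,2), next='.' -> no flip
Dir S: opp run (1,4) (2,4) capped by W -> flip
Dir SE: first cell '.' (not opp) -> no flip

Answer: (1,4) (2,4)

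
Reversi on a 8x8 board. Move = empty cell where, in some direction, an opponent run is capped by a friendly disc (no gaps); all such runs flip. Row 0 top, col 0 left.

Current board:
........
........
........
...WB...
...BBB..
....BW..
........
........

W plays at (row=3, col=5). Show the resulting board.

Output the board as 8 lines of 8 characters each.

Place W at (3,5); scan 8 dirs for brackets.
Dir NW: first cell '.' (not opp) -> no flip
Dir N: first cell '.' (not opp) -> no flip
Dir NE: first cell '.' (not opp) -> no flip
Dir W: opp run (3,4) capped by W -> flip
Dir E: first cell '.' (not opp) -> no flip
Dir SW: opp run (4,4), next='.' -> no flip
Dir S: opp run (4,5) capped by W -> flip
Dir SE: first cell '.' (not opp) -> no flip
All flips: (3,4) (4,5)

Answer: ........
........
........
...WWW..
...BBW..
....BW..
........
........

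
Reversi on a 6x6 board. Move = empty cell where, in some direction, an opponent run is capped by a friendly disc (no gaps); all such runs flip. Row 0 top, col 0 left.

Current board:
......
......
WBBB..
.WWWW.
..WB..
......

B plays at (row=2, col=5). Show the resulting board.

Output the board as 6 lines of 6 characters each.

Answer: ......
......
WBBB.B
.WWWB.
..WB..
......

Derivation:
Place B at (2,5); scan 8 dirs for brackets.
Dir NW: first cell '.' (not opp) -> no flip
Dir N: first cell '.' (not opp) -> no flip
Dir NE: edge -> no flip
Dir W: first cell '.' (not opp) -> no flip
Dir E: edge -> no flip
Dir SW: opp run (3,4) capped by B -> flip
Dir S: first cell '.' (not opp) -> no flip
Dir SE: edge -> no flip
All flips: (3,4)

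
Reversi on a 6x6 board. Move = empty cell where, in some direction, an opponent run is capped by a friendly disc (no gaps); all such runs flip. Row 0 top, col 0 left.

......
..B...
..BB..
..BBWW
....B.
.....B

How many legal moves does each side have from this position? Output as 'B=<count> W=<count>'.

Answer: B=2 W=4

Derivation:
-- B to move --
(2,4): flips 1 -> legal
(2,5): no bracket -> illegal
(4,3): no bracket -> illegal
(4,5): flips 1 -> legal
B mobility = 2
-- W to move --
(0,1): flips 2 -> legal
(0,2): no bracket -> illegal
(0,3): no bracket -> illegal
(1,1): no bracket -> illegal
(1,3): no bracket -> illegal
(1,4): no bracket -> illegal
(2,1): no bracket -> illegal
(2,4): no bracket -> illegal
(3,1): flips 2 -> legal
(4,1): no bracket -> illegal
(4,2): no bracket -> illegal
(4,3): no bracket -> illegal
(4,5): no bracket -> illegal
(5,3): flips 1 -> legal
(5,4): flips 1 -> legal
W mobility = 4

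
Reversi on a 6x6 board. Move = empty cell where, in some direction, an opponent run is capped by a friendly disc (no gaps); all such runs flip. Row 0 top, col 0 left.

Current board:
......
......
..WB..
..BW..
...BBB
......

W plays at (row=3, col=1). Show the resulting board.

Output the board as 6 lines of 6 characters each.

Place W at (3,1); scan 8 dirs for brackets.
Dir NW: first cell '.' (not opp) -> no flip
Dir N: first cell '.' (not opp) -> no flip
Dir NE: first cell 'W' (not opp) -> no flip
Dir W: first cell '.' (not opp) -> no flip
Dir E: opp run (3,2) capped by W -> flip
Dir SW: first cell '.' (not opp) -> no flip
Dir S: first cell '.' (not opp) -> no flip
Dir SE: first cell '.' (not opp) -> no flip
All flips: (3,2)

Answer: ......
......
..WB..
.WWW..
...BBB
......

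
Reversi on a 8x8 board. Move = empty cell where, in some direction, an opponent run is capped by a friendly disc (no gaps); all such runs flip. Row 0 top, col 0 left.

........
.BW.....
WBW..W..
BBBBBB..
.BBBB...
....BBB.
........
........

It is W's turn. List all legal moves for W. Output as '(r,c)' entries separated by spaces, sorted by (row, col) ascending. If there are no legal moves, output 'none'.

(0,0): flips 1 -> legal
(0,1): no bracket -> illegal
(0,2): flips 1 -> legal
(1,0): flips 1 -> legal
(2,3): no bracket -> illegal
(2,4): no bracket -> illegal
(2,6): no bracket -> illegal
(3,6): no bracket -> illegal
(4,0): flips 2 -> legal
(4,5): flips 1 -> legal
(4,6): no bracket -> illegal
(4,7): no bracket -> illegal
(5,0): no bracket -> illegal
(5,1): no bracket -> illegal
(5,2): flips 4 -> legal
(5,3): flips 2 -> legal
(5,7): no bracket -> illegal
(6,3): no bracket -> illegal
(6,4): no bracket -> illegal
(6,5): no bracket -> illegal
(6,6): flips 3 -> legal
(6,7): no bracket -> illegal

Answer: (0,0) (0,2) (1,0) (4,0) (4,5) (5,2) (5,3) (6,6)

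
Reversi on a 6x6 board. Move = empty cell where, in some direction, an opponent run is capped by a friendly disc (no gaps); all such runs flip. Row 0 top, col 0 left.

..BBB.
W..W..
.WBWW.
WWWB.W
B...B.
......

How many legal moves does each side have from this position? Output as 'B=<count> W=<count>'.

-- B to move --
(0,0): no bracket -> illegal
(0,1): no bracket -> illegal
(1,1): no bracket -> illegal
(1,2): no bracket -> illegal
(1,4): no bracket -> illegal
(1,5): flips 1 -> legal
(2,0): flips 2 -> legal
(2,5): flips 2 -> legal
(3,4): no bracket -> illegal
(4,1): no bracket -> illegal
(4,2): flips 1 -> legal
(4,3): no bracket -> illegal
(4,5): no bracket -> illegal
B mobility = 4
-- W to move --
(0,1): no bracket -> illegal
(0,5): no bracket -> illegal
(1,1): no bracket -> illegal
(1,2): flips 1 -> legal
(1,4): no bracket -> illegal
(1,5): no bracket -> illegal
(3,4): flips 1 -> legal
(4,1): no bracket -> illegal
(4,2): flips 1 -> legal
(4,3): flips 1 -> legal
(4,5): no bracket -> illegal
(5,0): flips 1 -> legal
(5,1): no bracket -> illegal
(5,3): flips 1 -> legal
(5,4): no bracket -> illegal
(5,5): no bracket -> illegal
W mobility = 6

Answer: B=4 W=6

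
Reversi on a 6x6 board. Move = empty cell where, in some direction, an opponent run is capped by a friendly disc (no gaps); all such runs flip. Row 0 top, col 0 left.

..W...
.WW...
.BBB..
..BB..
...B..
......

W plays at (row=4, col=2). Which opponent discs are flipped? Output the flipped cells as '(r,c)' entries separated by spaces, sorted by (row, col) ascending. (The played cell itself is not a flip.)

Dir NW: first cell '.' (not opp) -> no flip
Dir N: opp run (3,2) (2,2) capped by W -> flip
Dir NE: opp run (3,3), next='.' -> no flip
Dir W: first cell '.' (not opp) -> no flip
Dir E: opp run (4,3), next='.' -> no flip
Dir SW: first cell '.' (not opp) -> no flip
Dir S: first cell '.' (not opp) -> no flip
Dir SE: first cell '.' (not opp) -> no flip

Answer: (2,2) (3,2)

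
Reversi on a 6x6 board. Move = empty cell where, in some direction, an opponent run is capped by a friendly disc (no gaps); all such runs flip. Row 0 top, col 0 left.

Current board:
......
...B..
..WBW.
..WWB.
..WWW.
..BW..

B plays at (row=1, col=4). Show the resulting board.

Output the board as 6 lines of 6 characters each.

Place B at (1,4); scan 8 dirs for brackets.
Dir NW: first cell '.' (not opp) -> no flip
Dir N: first cell '.' (not opp) -> no flip
Dir NE: first cell '.' (not opp) -> no flip
Dir W: first cell 'B' (not opp) -> no flip
Dir E: first cell '.' (not opp) -> no flip
Dir SW: first cell 'B' (not opp) -> no flip
Dir S: opp run (2,4) capped by B -> flip
Dir SE: first cell '.' (not opp) -> no flip
All flips: (2,4)

Answer: ......
...BB.
..WBB.
..WWB.
..WWW.
..BW..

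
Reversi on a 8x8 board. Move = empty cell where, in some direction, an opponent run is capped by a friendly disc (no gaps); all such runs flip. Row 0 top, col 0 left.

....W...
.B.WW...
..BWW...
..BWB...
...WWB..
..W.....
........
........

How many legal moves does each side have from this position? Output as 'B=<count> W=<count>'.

Answer: B=7 W=8

Derivation:
-- B to move --
(0,2): no bracket -> illegal
(0,3): no bracket -> illegal
(0,5): flips 2 -> legal
(1,2): flips 1 -> legal
(1,5): no bracket -> illegal
(2,5): flips 2 -> legal
(3,5): no bracket -> illegal
(4,1): no bracket -> illegal
(4,2): flips 2 -> legal
(5,1): no bracket -> illegal
(5,3): no bracket -> illegal
(5,4): flips 2 -> legal
(5,5): flips 2 -> legal
(6,1): flips 2 -> legal
(6,2): no bracket -> illegal
(6,3): no bracket -> illegal
B mobility = 7
-- W to move --
(0,0): flips 2 -> legal
(0,1): no bracket -> illegal
(0,2): no bracket -> illegal
(1,0): no bracket -> illegal
(1,2): no bracket -> illegal
(2,0): no bracket -> illegal
(2,1): flips 2 -> legal
(2,5): flips 1 -> legal
(3,1): flips 2 -> legal
(3,5): flips 1 -> legal
(3,6): no bracket -> illegal
(4,1): flips 1 -> legal
(4,2): no bracket -> illegal
(4,6): flips 1 -> legal
(5,4): no bracket -> illegal
(5,5): no bracket -> illegal
(5,6): flips 2 -> legal
W mobility = 8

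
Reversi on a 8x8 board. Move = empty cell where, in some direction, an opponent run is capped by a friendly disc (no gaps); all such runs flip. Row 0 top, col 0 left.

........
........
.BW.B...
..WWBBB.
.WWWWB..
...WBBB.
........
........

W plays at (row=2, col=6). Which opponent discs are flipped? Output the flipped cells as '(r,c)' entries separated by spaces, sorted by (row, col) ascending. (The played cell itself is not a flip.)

Answer: (3,5)

Derivation:
Dir NW: first cell '.' (not opp) -> no flip
Dir N: first cell '.' (not opp) -> no flip
Dir NE: first cell '.' (not opp) -> no flip
Dir W: first cell '.' (not opp) -> no flip
Dir E: first cell '.' (not opp) -> no flip
Dir SW: opp run (3,5) capped by W -> flip
Dir S: opp run (3,6), next='.' -> no flip
Dir SE: first cell '.' (not opp) -> no flip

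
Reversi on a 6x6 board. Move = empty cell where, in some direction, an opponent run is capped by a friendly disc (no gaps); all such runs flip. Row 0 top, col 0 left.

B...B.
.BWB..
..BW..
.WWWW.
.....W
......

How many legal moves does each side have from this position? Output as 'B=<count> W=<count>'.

Answer: B=6 W=4

Derivation:
-- B to move --
(0,1): no bracket -> illegal
(0,2): flips 1 -> legal
(0,3): no bracket -> illegal
(1,4): no bracket -> illegal
(2,0): no bracket -> illegal
(2,1): no bracket -> illegal
(2,4): flips 1 -> legal
(2,5): no bracket -> illegal
(3,0): no bracket -> illegal
(3,5): no bracket -> illegal
(4,0): flips 1 -> legal
(4,1): no bracket -> illegal
(4,2): flips 1 -> legal
(4,3): flips 2 -> legal
(4,4): flips 1 -> legal
(5,4): no bracket -> illegal
(5,5): no bracket -> illegal
B mobility = 6
-- W to move --
(0,1): no bracket -> illegal
(0,2): no bracket -> illegal
(0,3): flips 1 -> legal
(0,5): no bracket -> illegal
(1,0): flips 1 -> legal
(1,4): flips 1 -> legal
(1,5): no bracket -> illegal
(2,0): no bracket -> illegal
(2,1): flips 1 -> legal
(2,4): no bracket -> illegal
W mobility = 4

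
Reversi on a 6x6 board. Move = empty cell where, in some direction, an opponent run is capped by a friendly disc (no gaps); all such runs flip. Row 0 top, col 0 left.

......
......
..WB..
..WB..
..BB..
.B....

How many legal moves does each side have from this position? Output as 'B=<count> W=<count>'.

-- B to move --
(1,1): flips 1 -> legal
(1,2): flips 2 -> legal
(1,3): no bracket -> illegal
(2,1): flips 2 -> legal
(3,1): flips 1 -> legal
(4,1): flips 1 -> legal
B mobility = 5
-- W to move --
(1,2): no bracket -> illegal
(1,3): no bracket -> illegal
(1,4): flips 1 -> legal
(2,4): flips 1 -> legal
(3,1): no bracket -> illegal
(3,4): flips 1 -> legal
(4,0): no bracket -> illegal
(4,1): no bracket -> illegal
(4,4): flips 1 -> legal
(5,0): no bracket -> illegal
(5,2): flips 1 -> legal
(5,3): no bracket -> illegal
(5,4): flips 1 -> legal
W mobility = 6

Answer: B=5 W=6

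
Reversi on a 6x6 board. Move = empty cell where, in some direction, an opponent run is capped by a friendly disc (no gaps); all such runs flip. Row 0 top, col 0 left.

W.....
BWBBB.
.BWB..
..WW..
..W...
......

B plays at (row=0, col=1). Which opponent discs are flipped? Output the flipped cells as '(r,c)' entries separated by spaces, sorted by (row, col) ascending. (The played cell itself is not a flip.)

Dir NW: edge -> no flip
Dir N: edge -> no flip
Dir NE: edge -> no flip
Dir W: opp run (0,0), next=edge -> no flip
Dir E: first cell '.' (not opp) -> no flip
Dir SW: first cell 'B' (not opp) -> no flip
Dir S: opp run (1,1) capped by B -> flip
Dir SE: first cell 'B' (not opp) -> no flip

Answer: (1,1)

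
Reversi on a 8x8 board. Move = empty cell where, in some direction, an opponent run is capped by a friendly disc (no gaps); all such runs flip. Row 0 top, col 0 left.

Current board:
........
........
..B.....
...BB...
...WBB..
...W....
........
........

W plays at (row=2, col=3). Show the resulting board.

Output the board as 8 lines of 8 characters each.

Place W at (2,3); scan 8 dirs for brackets.
Dir NW: first cell '.' (not opp) -> no flip
Dir N: first cell '.' (not opp) -> no flip
Dir NE: first cell '.' (not opp) -> no flip
Dir W: opp run (2,2), next='.' -> no flip
Dir E: first cell '.' (not opp) -> no flip
Dir SW: first cell '.' (not opp) -> no flip
Dir S: opp run (3,3) capped by W -> flip
Dir SE: opp run (3,4) (4,5), next='.' -> no flip
All flips: (3,3)

Answer: ........
........
..BW....
...WB...
...WBB..
...W....
........
........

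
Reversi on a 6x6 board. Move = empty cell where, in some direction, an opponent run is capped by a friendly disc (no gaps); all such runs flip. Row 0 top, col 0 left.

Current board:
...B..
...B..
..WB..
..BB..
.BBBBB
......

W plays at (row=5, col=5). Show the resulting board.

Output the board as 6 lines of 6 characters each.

Place W at (5,5); scan 8 dirs for brackets.
Dir NW: opp run (4,4) (3,3) capped by W -> flip
Dir N: opp run (4,5), next='.' -> no flip
Dir NE: edge -> no flip
Dir W: first cell '.' (not opp) -> no flip
Dir E: edge -> no flip
Dir SW: edge -> no flip
Dir S: edge -> no flip
Dir SE: edge -> no flip
All flips: (3,3) (4,4)

Answer: ...B..
...B..
..WB..
..BW..
.BBBWB
.....W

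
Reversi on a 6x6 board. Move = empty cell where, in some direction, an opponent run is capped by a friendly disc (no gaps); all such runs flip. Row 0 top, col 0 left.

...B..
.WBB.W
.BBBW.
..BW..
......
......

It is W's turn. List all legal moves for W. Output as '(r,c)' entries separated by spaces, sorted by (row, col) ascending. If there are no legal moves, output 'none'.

(0,1): no bracket -> illegal
(0,2): flips 1 -> legal
(0,4): no bracket -> illegal
(1,0): no bracket -> illegal
(1,4): flips 2 -> legal
(2,0): flips 3 -> legal
(3,0): no bracket -> illegal
(3,1): flips 2 -> legal
(3,4): no bracket -> illegal
(4,1): no bracket -> illegal
(4,2): no bracket -> illegal
(4,3): no bracket -> illegal

Answer: (0,2) (1,4) (2,0) (3,1)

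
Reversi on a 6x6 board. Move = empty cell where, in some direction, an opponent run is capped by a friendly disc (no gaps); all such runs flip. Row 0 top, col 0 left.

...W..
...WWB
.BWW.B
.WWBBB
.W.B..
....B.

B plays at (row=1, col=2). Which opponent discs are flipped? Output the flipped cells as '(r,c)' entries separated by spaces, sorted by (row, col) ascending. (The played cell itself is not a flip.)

Dir NW: first cell '.' (not opp) -> no flip
Dir N: first cell '.' (not opp) -> no flip
Dir NE: opp run (0,3), next=edge -> no flip
Dir W: first cell '.' (not opp) -> no flip
Dir E: opp run (1,3) (1,4) capped by B -> flip
Dir SW: first cell 'B' (not opp) -> no flip
Dir S: opp run (2,2) (3,2), next='.' -> no flip
Dir SE: opp run (2,3) capped by B -> flip

Answer: (1,3) (1,4) (2,3)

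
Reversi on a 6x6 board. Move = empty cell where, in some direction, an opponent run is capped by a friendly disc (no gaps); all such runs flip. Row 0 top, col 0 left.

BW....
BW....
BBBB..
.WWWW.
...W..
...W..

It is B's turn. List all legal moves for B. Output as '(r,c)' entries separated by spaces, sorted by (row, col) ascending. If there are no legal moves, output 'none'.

Answer: (0,2) (1,2) (4,0) (4,1) (4,2) (4,4) (4,5) (5,4)

Derivation:
(0,2): flips 2 -> legal
(1,2): flips 1 -> legal
(2,4): no bracket -> illegal
(2,5): no bracket -> illegal
(3,0): no bracket -> illegal
(3,5): no bracket -> illegal
(4,0): flips 1 -> legal
(4,1): flips 2 -> legal
(4,2): flips 2 -> legal
(4,4): flips 1 -> legal
(4,5): flips 1 -> legal
(5,2): no bracket -> illegal
(5,4): flips 2 -> legal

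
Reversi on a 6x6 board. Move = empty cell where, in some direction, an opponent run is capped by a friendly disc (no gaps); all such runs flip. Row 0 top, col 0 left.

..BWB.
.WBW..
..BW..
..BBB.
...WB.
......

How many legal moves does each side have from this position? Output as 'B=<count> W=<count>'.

Answer: B=9 W=8

Derivation:
-- B to move --
(0,0): flips 1 -> legal
(0,1): no bracket -> illegal
(1,0): flips 1 -> legal
(1,4): flips 2 -> legal
(2,0): flips 1 -> legal
(2,1): no bracket -> illegal
(2,4): flips 2 -> legal
(4,2): flips 1 -> legal
(5,2): flips 1 -> legal
(5,3): flips 1 -> legal
(5,4): flips 1 -> legal
B mobility = 9
-- W to move --
(0,1): flips 2 -> legal
(0,5): flips 1 -> legal
(1,4): no bracket -> illegal
(1,5): no bracket -> illegal
(2,1): flips 3 -> legal
(2,4): no bracket -> illegal
(2,5): flips 1 -> legal
(3,1): flips 1 -> legal
(3,5): no bracket -> illegal
(4,1): flips 1 -> legal
(4,2): no bracket -> illegal
(4,5): flips 2 -> legal
(5,3): no bracket -> illegal
(5,4): no bracket -> illegal
(5,5): flips 3 -> legal
W mobility = 8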